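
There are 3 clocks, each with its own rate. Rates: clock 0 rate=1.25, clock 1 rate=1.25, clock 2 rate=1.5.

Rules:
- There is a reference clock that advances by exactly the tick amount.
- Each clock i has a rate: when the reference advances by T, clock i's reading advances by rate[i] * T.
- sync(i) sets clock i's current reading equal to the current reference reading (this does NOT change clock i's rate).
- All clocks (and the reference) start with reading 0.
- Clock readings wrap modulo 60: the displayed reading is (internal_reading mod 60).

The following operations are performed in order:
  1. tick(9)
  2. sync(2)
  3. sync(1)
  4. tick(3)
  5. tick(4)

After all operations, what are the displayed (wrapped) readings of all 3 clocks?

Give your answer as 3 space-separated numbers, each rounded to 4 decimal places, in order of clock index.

After op 1 tick(9): ref=9.0000 raw=[11.2500 11.2500 13.5000]
After op 2 sync(2): ref=9.0000 raw=[11.2500 11.2500 9.0000]
After op 3 sync(1): ref=9.0000 raw=[11.2500 9.0000 9.0000]
After op 4 tick(3): ref=12.0000 raw=[15.0000 12.7500 13.5000]
After op 5 tick(4): ref=16.0000 raw=[20.0000 17.7500 19.5000]
Wrap final raw readings (mod 60): 20.0000 mod 60 = 20.0000; 17.7500 mod 60 = 17.7500; 19.5000 mod 60 = 19.5000

Answer: 20.0000 17.7500 19.5000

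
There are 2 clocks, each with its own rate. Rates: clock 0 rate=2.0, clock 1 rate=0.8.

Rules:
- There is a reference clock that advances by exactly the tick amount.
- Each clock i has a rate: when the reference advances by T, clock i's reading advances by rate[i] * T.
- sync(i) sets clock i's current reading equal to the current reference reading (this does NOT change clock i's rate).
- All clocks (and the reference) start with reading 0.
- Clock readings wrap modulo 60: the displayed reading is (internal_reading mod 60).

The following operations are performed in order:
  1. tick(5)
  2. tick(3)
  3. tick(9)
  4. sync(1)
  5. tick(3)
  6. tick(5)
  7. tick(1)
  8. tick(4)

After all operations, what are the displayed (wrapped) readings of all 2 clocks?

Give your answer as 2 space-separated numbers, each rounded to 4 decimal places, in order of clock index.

Answer: 0.0000 27.4000

Derivation:
After op 1 tick(5): ref=5.0000 raw=[10.0000 4.0000]
After op 2 tick(3): ref=8.0000 raw=[16.0000 6.4000]
After op 3 tick(9): ref=17.0000 raw=[34.0000 13.6000]
After op 4 sync(1): ref=17.0000 raw=[34.0000 17.0000]
After op 5 tick(3): ref=20.0000 raw=[40.0000 19.4000]
After op 6 tick(5): ref=25.0000 raw=[50.0000 23.4000]
After op 7 tick(1): ref=26.0000 raw=[52.0000 24.2000]
After op 8 tick(4): ref=30.0000 raw=[60.0000 27.4000]
Wrap final raw readings (mod 60): 60.0000 mod 60 = 0.0000; 27.4000 mod 60 = 27.4000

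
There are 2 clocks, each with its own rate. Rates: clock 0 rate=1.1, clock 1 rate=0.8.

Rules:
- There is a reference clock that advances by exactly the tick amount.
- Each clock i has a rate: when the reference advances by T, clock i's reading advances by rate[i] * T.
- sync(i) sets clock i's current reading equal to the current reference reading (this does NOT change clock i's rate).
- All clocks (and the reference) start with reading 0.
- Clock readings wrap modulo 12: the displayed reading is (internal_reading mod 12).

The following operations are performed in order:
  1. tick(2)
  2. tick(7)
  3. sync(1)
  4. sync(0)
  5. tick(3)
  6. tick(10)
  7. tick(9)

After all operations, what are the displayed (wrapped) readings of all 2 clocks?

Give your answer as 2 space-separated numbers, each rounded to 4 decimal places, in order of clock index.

Answer: 9.2000 2.6000

Derivation:
After op 1 tick(2): ref=2.0000 raw=[2.2000 1.6000]
After op 2 tick(7): ref=9.0000 raw=[9.9000 7.2000]
After op 3 sync(1): ref=9.0000 raw=[9.9000 9.0000]
After op 4 sync(0): ref=9.0000 raw=[9.0000 9.0000]
After op 5 tick(3): ref=12.0000 raw=[12.3000 11.4000]
After op 6 tick(10): ref=22.0000 raw=[23.3000 19.4000]
After op 7 tick(9): ref=31.0000 raw=[33.2000 26.6000]
Wrap final raw readings (mod 12): 33.2000 mod 12 = 9.2000; 26.6000 mod 12 = 2.6000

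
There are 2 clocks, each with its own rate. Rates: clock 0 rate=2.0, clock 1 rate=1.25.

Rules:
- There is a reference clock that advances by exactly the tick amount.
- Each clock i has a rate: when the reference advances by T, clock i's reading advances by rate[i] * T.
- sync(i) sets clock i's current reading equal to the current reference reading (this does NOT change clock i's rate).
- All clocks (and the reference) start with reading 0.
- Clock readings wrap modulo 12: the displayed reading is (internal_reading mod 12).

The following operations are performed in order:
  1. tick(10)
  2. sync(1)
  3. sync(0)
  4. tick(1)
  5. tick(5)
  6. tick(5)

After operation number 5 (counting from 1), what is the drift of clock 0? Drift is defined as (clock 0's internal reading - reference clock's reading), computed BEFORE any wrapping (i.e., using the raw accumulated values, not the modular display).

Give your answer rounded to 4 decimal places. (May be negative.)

Answer: 6.0000

Derivation:
After op 1 tick(10): ref=10.0000 raw=[20.0000 12.5000]
After op 2 sync(1): ref=10.0000 raw=[20.0000 10.0000]
After op 3 sync(0): ref=10.0000 raw=[10.0000 10.0000]
After op 4 tick(1): ref=11.0000 raw=[12.0000 11.2500]
After op 5 tick(5): ref=16.0000 raw=[22.0000 17.5000]
Drift of clock 0 after op 5: 22.0000 - 16.0000 = 6.0000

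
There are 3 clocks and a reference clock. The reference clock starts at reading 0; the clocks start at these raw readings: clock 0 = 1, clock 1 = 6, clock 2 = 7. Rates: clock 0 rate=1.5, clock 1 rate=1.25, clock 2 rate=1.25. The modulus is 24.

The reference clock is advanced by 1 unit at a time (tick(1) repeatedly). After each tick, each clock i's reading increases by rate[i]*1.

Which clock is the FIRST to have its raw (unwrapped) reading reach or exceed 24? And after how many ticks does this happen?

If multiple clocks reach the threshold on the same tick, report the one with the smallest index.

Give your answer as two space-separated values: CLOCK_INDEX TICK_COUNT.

Answer: 2 14

Derivation:
clock 0: start=1, rate=1.5, needs 24-1 = 23; ticks = ceil(23/1.5) = ceil(15.3333) = 16; reading at tick 16 = 1 + 1.5*16 = 25.0000
clock 1: start=6, rate=1.25, needs 24-6 = 18; ticks = ceil(18/1.25) = ceil(14.4000) = 15; reading at tick 15 = 6 + 1.25*15 = 24.7500
clock 2: start=7, rate=1.25, needs 24-7 = 17; ticks = ceil(17/1.25) = ceil(13.6000) = 14; reading at tick 14 = 7 + 1.25*14 = 24.5000
Minimum tick count = 14; winners = [2]; smallest index = 2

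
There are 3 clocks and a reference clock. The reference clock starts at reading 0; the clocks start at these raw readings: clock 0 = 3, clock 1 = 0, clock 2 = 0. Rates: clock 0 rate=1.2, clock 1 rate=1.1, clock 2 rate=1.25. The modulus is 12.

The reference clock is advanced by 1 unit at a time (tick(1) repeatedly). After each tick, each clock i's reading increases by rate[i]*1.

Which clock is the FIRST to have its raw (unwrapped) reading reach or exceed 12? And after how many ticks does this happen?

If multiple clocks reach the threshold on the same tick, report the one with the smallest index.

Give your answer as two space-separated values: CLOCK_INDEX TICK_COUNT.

Answer: 0 8

Derivation:
clock 0: start=3, rate=1.2, needs 12-3 = 9; ticks = ceil(9/1.2) = ceil(7.5000) = 8; reading at tick 8 = 3 + 1.2*8 = 12.6000
clock 1: start=0, rate=1.1, needs 12-0 = 12; ticks = ceil(12/1.1) = ceil(10.9091) = 11; reading at tick 11 = 0 + 1.1*11 = 12.1000
clock 2: start=0, rate=1.25, needs 12-0 = 12; ticks = ceil(12/1.25) = ceil(9.6000) = 10; reading at tick 10 = 0 + 1.25*10 = 12.5000
Minimum tick count = 8; winners = [0]; smallest index = 0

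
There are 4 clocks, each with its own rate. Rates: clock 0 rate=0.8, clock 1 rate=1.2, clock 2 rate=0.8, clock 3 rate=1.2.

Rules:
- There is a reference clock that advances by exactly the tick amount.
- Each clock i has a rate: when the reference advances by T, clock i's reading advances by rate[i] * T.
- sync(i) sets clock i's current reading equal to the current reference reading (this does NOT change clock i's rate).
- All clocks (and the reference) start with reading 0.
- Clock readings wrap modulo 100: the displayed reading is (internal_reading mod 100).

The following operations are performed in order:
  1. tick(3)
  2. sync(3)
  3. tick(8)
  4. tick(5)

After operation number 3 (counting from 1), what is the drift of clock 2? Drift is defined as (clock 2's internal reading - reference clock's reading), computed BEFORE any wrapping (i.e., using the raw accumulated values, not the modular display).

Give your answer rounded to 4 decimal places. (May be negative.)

Answer: -2.2000

Derivation:
After op 1 tick(3): ref=3.0000 raw=[2.4000 3.6000 2.4000 3.6000]
After op 2 sync(3): ref=3.0000 raw=[2.4000 3.6000 2.4000 3.0000]
After op 3 tick(8): ref=11.0000 raw=[8.8000 13.2000 8.8000 12.6000]
Drift of clock 2 after op 3: 8.8000 - 11.0000 = -2.2000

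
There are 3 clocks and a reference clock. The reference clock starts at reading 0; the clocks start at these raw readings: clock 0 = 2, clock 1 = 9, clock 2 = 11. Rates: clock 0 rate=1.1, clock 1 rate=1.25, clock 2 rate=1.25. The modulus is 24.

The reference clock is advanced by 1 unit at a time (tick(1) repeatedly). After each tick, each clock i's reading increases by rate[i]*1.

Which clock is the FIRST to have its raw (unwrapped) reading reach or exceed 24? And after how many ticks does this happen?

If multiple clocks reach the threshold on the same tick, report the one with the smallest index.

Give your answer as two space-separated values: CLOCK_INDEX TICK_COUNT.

Answer: 2 11

Derivation:
clock 0: start=2, rate=1.1, needs 24-2 = 22; ticks = ceil(22/1.1) = ceil(20.0000) = 20; reading at tick 20 = 2 + 1.1*20 = 24.0000
clock 1: start=9, rate=1.25, needs 24-9 = 15; ticks = ceil(15/1.25) = ceil(12.0000) = 12; reading at tick 12 = 9 + 1.25*12 = 24.0000
clock 2: start=11, rate=1.25, needs 24-11 = 13; ticks = ceil(13/1.25) = ceil(10.4000) = 11; reading at tick 11 = 11 + 1.25*11 = 24.7500
Minimum tick count = 11; winners = [2]; smallest index = 2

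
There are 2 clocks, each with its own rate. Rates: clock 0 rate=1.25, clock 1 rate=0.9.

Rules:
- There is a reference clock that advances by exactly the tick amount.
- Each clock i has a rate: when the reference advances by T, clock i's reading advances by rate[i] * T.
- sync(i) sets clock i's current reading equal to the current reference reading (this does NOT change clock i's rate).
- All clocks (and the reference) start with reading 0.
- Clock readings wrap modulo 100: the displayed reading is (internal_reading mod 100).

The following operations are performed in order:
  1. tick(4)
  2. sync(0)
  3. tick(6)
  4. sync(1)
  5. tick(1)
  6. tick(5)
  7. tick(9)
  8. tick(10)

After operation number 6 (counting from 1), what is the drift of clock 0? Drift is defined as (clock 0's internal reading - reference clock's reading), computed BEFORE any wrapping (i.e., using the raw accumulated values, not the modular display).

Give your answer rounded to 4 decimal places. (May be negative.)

After op 1 tick(4): ref=4.0000 raw=[5.0000 3.6000]
After op 2 sync(0): ref=4.0000 raw=[4.0000 3.6000]
After op 3 tick(6): ref=10.0000 raw=[11.5000 9.0000]
After op 4 sync(1): ref=10.0000 raw=[11.5000 10.0000]
After op 5 tick(1): ref=11.0000 raw=[12.7500 10.9000]
After op 6 tick(5): ref=16.0000 raw=[19.0000 15.4000]
Drift of clock 0 after op 6: 19.0000 - 16.0000 = 3.0000

Answer: 3.0000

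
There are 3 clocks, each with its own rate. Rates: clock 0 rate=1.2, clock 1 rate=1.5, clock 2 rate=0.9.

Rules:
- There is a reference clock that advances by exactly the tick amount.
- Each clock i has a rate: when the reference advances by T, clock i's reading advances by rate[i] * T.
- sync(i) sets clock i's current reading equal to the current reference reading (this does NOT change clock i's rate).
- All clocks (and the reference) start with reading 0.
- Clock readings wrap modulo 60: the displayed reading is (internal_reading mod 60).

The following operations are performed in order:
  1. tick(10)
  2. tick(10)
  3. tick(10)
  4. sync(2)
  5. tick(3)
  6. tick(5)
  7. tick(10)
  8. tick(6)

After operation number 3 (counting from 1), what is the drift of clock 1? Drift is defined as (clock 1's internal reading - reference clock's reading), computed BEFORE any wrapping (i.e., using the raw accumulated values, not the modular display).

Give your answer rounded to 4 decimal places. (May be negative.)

Answer: 15.0000

Derivation:
After op 1 tick(10): ref=10.0000 raw=[12.0000 15.0000 9.0000]
After op 2 tick(10): ref=20.0000 raw=[24.0000 30.0000 18.0000]
After op 3 tick(10): ref=30.0000 raw=[36.0000 45.0000 27.0000]
Drift of clock 1 after op 3: 45.0000 - 30.0000 = 15.0000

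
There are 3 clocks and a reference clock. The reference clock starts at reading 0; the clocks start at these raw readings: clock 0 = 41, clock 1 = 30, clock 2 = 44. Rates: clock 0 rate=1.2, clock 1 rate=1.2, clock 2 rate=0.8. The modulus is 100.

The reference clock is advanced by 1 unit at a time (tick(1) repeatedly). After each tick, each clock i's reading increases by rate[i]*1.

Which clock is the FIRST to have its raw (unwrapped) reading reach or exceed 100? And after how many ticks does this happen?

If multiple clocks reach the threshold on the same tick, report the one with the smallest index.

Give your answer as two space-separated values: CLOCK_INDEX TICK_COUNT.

Answer: 0 50

Derivation:
clock 0: start=41, rate=1.2, needs 100-41 = 59; ticks = ceil(59/1.2) = ceil(49.1667) = 50; reading at tick 50 = 41 + 1.2*50 = 101.0000
clock 1: start=30, rate=1.2, needs 100-30 = 70; ticks = ceil(70/1.2) = ceil(58.3333) = 59; reading at tick 59 = 30 + 1.2*59 = 100.8000
clock 2: start=44, rate=0.8, needs 100-44 = 56; ticks = ceil(56/0.8) = ceil(70.0000) = 70; reading at tick 70 = 44 + 0.8*70 = 100.0000
Minimum tick count = 50; winners = [0]; smallest index = 0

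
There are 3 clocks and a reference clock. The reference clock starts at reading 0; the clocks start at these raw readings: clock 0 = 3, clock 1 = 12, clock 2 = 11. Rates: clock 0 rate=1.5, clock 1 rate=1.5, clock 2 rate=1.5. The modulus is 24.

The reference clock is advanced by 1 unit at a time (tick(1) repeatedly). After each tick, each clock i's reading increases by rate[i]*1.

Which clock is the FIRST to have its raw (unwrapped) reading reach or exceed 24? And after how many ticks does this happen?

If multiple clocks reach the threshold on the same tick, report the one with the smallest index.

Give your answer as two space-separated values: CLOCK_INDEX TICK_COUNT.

Answer: 1 8

Derivation:
clock 0: start=3, rate=1.5, needs 24-3 = 21; ticks = ceil(21/1.5) = ceil(14.0000) = 14; reading at tick 14 = 3 + 1.5*14 = 24.0000
clock 1: start=12, rate=1.5, needs 24-12 = 12; ticks = ceil(12/1.5) = ceil(8.0000) = 8; reading at tick 8 = 12 + 1.5*8 = 24.0000
clock 2: start=11, rate=1.5, needs 24-11 = 13; ticks = ceil(13/1.5) = ceil(8.6667) = 9; reading at tick 9 = 11 + 1.5*9 = 24.5000
Minimum tick count = 8; winners = [1]; smallest index = 1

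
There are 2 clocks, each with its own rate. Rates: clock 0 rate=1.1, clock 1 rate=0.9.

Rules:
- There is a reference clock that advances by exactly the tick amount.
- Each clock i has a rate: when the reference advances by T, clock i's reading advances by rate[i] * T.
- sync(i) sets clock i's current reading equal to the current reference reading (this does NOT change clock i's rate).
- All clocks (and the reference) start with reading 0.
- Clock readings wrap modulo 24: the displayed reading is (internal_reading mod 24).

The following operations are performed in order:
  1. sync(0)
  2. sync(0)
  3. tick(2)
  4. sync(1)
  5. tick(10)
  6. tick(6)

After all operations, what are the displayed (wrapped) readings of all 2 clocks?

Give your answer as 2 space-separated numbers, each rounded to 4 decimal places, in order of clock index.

After op 1 sync(0): ref=0.0000 raw=[0.0000 0.0000]
After op 2 sync(0): ref=0.0000 raw=[0.0000 0.0000]
After op 3 tick(2): ref=2.0000 raw=[2.2000 1.8000]
After op 4 sync(1): ref=2.0000 raw=[2.2000 2.0000]
After op 5 tick(10): ref=12.0000 raw=[13.2000 11.0000]
After op 6 tick(6): ref=18.0000 raw=[19.8000 16.4000]
Wrap final raw readings (mod 24): 19.8000 mod 24 = 19.8000; 16.4000 mod 24 = 16.4000

Answer: 19.8000 16.4000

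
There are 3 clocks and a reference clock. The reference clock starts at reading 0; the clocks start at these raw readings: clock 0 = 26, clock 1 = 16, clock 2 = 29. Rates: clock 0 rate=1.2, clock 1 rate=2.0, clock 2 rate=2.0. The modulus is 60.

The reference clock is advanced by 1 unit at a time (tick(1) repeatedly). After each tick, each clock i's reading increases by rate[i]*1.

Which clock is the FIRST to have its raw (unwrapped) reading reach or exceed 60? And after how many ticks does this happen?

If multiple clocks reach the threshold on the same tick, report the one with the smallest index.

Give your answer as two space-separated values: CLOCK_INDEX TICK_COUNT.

Answer: 2 16

Derivation:
clock 0: start=26, rate=1.2, needs 60-26 = 34; ticks = ceil(34/1.2) = ceil(28.3333) = 29; reading at tick 29 = 26 + 1.2*29 = 60.8000
clock 1: start=16, rate=2.0, needs 60-16 = 44; ticks = ceil(44/2.0) = ceil(22.0000) = 22; reading at tick 22 = 16 + 2.0*22 = 60.0000
clock 2: start=29, rate=2.0, needs 60-29 = 31; ticks = ceil(31/2.0) = ceil(15.5000) = 16; reading at tick 16 = 29 + 2.0*16 = 61.0000
Minimum tick count = 16; winners = [2]; smallest index = 2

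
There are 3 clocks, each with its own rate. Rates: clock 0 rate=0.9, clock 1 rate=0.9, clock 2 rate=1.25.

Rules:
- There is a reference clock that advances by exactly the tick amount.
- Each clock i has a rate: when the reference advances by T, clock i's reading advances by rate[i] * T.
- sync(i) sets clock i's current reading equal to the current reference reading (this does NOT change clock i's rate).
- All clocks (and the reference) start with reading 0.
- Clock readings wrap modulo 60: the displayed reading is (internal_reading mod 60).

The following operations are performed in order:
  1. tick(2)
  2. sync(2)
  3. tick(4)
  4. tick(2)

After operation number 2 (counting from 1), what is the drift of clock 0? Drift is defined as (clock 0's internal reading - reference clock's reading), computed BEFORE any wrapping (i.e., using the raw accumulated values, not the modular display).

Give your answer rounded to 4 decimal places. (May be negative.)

After op 1 tick(2): ref=2.0000 raw=[1.8000 1.8000 2.5000]
After op 2 sync(2): ref=2.0000 raw=[1.8000 1.8000 2.0000]
Drift of clock 0 after op 2: 1.8000 - 2.0000 = -0.2000

Answer: -0.2000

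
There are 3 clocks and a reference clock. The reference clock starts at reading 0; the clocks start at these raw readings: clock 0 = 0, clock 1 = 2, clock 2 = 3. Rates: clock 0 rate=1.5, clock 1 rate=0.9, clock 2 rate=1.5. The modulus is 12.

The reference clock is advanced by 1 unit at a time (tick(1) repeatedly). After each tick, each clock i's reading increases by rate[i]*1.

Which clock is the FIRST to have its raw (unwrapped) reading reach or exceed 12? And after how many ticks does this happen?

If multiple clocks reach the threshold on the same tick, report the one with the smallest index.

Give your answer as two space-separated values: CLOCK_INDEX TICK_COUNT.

clock 0: start=0, rate=1.5, needs 12-0 = 12; ticks = ceil(12/1.5) = ceil(8.0000) = 8; reading at tick 8 = 0 + 1.5*8 = 12.0000
clock 1: start=2, rate=0.9, needs 12-2 = 10; ticks = ceil(10/0.9) = ceil(11.1111) = 12; reading at tick 12 = 2 + 0.9*12 = 12.8000
clock 2: start=3, rate=1.5, needs 12-3 = 9; ticks = ceil(9/1.5) = ceil(6.0000) = 6; reading at tick 6 = 3 + 1.5*6 = 12.0000
Minimum tick count = 6; winners = [2]; smallest index = 2

Answer: 2 6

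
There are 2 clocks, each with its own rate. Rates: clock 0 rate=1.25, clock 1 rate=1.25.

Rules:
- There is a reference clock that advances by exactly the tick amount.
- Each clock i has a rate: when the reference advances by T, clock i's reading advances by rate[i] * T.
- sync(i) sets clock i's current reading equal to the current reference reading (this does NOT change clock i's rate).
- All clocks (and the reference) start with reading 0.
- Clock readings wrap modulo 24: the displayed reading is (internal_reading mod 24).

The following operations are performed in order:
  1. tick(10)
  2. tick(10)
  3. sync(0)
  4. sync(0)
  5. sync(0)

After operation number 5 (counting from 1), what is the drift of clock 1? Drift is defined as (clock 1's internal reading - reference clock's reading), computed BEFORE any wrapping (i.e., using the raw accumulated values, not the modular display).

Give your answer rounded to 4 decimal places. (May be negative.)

Answer: 5.0000

Derivation:
After op 1 tick(10): ref=10.0000 raw=[12.5000 12.5000]
After op 2 tick(10): ref=20.0000 raw=[25.0000 25.0000]
After op 3 sync(0): ref=20.0000 raw=[20.0000 25.0000]
After op 4 sync(0): ref=20.0000 raw=[20.0000 25.0000]
After op 5 sync(0): ref=20.0000 raw=[20.0000 25.0000]
Drift of clock 1 after op 5: 25.0000 - 20.0000 = 5.0000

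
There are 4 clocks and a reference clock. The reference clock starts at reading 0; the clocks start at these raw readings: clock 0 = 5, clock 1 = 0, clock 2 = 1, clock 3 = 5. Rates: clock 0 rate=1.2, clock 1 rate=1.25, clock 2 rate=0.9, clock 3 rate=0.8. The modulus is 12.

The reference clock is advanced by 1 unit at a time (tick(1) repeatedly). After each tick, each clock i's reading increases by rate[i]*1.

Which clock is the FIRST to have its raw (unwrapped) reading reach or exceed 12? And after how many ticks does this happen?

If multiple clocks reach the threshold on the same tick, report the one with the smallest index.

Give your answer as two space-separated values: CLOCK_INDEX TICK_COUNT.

clock 0: start=5, rate=1.2, needs 12-5 = 7; ticks = ceil(7/1.2) = ceil(5.8333) = 6; reading at tick 6 = 5 + 1.2*6 = 12.2000
clock 1: start=0, rate=1.25, needs 12-0 = 12; ticks = ceil(12/1.25) = ceil(9.6000) = 10; reading at tick 10 = 0 + 1.25*10 = 12.5000
clock 2: start=1, rate=0.9, needs 12-1 = 11; ticks = ceil(11/0.9) = ceil(12.2222) = 13; reading at tick 13 = 1 + 0.9*13 = 12.7000
clock 3: start=5, rate=0.8, needs 12-5 = 7; ticks = ceil(7/0.8) = ceil(8.7500) = 9; reading at tick 9 = 5 + 0.8*9 = 12.2000
Minimum tick count = 6; winners = [0]; smallest index = 0

Answer: 0 6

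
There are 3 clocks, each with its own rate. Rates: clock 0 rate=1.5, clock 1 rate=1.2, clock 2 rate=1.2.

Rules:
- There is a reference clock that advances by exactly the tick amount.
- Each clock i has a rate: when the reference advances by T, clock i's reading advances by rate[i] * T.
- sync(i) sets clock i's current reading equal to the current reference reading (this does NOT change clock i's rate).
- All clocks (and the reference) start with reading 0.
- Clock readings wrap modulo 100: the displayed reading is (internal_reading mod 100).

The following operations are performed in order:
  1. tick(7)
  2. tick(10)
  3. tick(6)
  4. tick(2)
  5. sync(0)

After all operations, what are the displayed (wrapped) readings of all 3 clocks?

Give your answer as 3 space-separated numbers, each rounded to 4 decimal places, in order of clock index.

After op 1 tick(7): ref=7.0000 raw=[10.5000 8.4000 8.4000]
After op 2 tick(10): ref=17.0000 raw=[25.5000 20.4000 20.4000]
After op 3 tick(6): ref=23.0000 raw=[34.5000 27.6000 27.6000]
After op 4 tick(2): ref=25.0000 raw=[37.5000 30.0000 30.0000]
After op 5 sync(0): ref=25.0000 raw=[25.0000 30.0000 30.0000]
Wrap final raw readings (mod 100): 25.0000 mod 100 = 25.0000; 30.0000 mod 100 = 30.0000; 30.0000 mod 100 = 30.0000

Answer: 25.0000 30.0000 30.0000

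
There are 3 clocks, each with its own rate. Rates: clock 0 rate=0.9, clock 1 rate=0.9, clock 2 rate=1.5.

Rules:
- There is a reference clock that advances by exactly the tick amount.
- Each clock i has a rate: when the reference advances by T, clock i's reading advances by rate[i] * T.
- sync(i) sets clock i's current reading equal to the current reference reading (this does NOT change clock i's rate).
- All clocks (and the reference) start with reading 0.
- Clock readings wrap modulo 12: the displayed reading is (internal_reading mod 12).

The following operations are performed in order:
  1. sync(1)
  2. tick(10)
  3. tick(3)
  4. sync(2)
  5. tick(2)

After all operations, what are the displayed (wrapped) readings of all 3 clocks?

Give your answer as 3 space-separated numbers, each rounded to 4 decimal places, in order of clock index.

After op 1 sync(1): ref=0.0000 raw=[0.0000 0.0000 0.0000]
After op 2 tick(10): ref=10.0000 raw=[9.0000 9.0000 15.0000]
After op 3 tick(3): ref=13.0000 raw=[11.7000 11.7000 19.5000]
After op 4 sync(2): ref=13.0000 raw=[11.7000 11.7000 13.0000]
After op 5 tick(2): ref=15.0000 raw=[13.5000 13.5000 16.0000]
Wrap final raw readings (mod 12): 13.5000 mod 12 = 1.5000; 13.5000 mod 12 = 1.5000; 16.0000 mod 12 = 4.0000

Answer: 1.5000 1.5000 4.0000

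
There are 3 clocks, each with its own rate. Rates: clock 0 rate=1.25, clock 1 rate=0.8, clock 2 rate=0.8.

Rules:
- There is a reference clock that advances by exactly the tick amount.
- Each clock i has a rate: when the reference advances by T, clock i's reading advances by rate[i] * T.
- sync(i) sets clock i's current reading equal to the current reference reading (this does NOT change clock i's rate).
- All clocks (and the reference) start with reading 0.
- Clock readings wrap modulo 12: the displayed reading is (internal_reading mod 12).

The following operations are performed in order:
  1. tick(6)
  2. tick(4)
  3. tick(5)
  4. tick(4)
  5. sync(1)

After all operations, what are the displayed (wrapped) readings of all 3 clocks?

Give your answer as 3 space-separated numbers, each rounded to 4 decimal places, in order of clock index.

Answer: 11.7500 7.0000 3.2000

Derivation:
After op 1 tick(6): ref=6.0000 raw=[7.5000 4.8000 4.8000]
After op 2 tick(4): ref=10.0000 raw=[12.5000 8.0000 8.0000]
After op 3 tick(5): ref=15.0000 raw=[18.7500 12.0000 12.0000]
After op 4 tick(4): ref=19.0000 raw=[23.7500 15.2000 15.2000]
After op 5 sync(1): ref=19.0000 raw=[23.7500 19.0000 15.2000]
Wrap final raw readings (mod 12): 23.7500 mod 12 = 11.7500; 19.0000 mod 12 = 7.0000; 15.2000 mod 12 = 3.2000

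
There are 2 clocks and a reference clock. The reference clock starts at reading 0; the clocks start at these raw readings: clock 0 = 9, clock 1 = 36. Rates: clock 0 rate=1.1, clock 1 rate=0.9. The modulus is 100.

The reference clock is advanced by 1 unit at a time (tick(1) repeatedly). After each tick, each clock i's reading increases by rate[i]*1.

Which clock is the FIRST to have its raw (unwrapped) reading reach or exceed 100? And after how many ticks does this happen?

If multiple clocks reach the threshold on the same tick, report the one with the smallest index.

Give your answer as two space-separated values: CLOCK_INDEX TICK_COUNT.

clock 0: start=9, rate=1.1, needs 100-9 = 91; ticks = ceil(91/1.1) = ceil(82.7273) = 83; reading at tick 83 = 9 + 1.1*83 = 100.3000
clock 1: start=36, rate=0.9, needs 100-36 = 64; ticks = ceil(64/0.9) = ceil(71.1111) = 72; reading at tick 72 = 36 + 0.9*72 = 100.8000
Minimum tick count = 72; winners = [1]; smallest index = 1

Answer: 1 72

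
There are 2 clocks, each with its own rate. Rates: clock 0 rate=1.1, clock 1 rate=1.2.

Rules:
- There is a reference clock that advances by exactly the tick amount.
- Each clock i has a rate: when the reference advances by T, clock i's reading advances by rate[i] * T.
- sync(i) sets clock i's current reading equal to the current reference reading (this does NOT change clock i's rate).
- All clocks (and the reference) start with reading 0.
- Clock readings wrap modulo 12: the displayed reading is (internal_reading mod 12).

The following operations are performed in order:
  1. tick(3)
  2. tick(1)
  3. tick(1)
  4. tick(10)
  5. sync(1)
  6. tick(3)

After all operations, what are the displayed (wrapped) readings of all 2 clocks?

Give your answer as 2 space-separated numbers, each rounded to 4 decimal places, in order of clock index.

After op 1 tick(3): ref=3.0000 raw=[3.3000 3.6000]
After op 2 tick(1): ref=4.0000 raw=[4.4000 4.8000]
After op 3 tick(1): ref=5.0000 raw=[5.5000 6.0000]
After op 4 tick(10): ref=15.0000 raw=[16.5000 18.0000]
After op 5 sync(1): ref=15.0000 raw=[16.5000 15.0000]
After op 6 tick(3): ref=18.0000 raw=[19.8000 18.6000]
Wrap final raw readings (mod 12): 19.8000 mod 12 = 7.8000; 18.6000 mod 12 = 6.6000

Answer: 7.8000 6.6000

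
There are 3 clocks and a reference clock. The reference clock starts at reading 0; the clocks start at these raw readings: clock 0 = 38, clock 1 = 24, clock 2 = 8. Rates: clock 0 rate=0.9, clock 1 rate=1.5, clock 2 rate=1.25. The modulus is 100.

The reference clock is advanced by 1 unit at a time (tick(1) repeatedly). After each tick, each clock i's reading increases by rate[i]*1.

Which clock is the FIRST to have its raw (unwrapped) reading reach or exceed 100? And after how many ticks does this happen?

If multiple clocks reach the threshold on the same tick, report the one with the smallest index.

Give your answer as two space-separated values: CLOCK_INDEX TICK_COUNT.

Answer: 1 51

Derivation:
clock 0: start=38, rate=0.9, needs 100-38 = 62; ticks = ceil(62/0.9) = ceil(68.8889) = 69; reading at tick 69 = 38 + 0.9*69 = 100.1000
clock 1: start=24, rate=1.5, needs 100-24 = 76; ticks = ceil(76/1.5) = ceil(50.6667) = 51; reading at tick 51 = 24 + 1.5*51 = 100.5000
clock 2: start=8, rate=1.25, needs 100-8 = 92; ticks = ceil(92/1.25) = ceil(73.6000) = 74; reading at tick 74 = 8 + 1.25*74 = 100.5000
Minimum tick count = 51; winners = [1]; smallest index = 1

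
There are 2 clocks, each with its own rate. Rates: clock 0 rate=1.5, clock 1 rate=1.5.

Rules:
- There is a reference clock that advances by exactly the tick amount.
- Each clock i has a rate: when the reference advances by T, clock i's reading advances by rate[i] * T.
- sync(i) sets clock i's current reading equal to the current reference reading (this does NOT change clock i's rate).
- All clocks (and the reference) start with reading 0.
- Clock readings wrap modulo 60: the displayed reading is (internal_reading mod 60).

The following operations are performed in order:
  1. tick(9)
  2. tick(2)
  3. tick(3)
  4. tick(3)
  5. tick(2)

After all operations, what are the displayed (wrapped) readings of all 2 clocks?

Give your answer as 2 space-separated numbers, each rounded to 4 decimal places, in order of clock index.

Answer: 28.5000 28.5000

Derivation:
After op 1 tick(9): ref=9.0000 raw=[13.5000 13.5000]
After op 2 tick(2): ref=11.0000 raw=[16.5000 16.5000]
After op 3 tick(3): ref=14.0000 raw=[21.0000 21.0000]
After op 4 tick(3): ref=17.0000 raw=[25.5000 25.5000]
After op 5 tick(2): ref=19.0000 raw=[28.5000 28.5000]
Wrap final raw readings (mod 60): 28.5000 mod 60 = 28.5000; 28.5000 mod 60 = 28.5000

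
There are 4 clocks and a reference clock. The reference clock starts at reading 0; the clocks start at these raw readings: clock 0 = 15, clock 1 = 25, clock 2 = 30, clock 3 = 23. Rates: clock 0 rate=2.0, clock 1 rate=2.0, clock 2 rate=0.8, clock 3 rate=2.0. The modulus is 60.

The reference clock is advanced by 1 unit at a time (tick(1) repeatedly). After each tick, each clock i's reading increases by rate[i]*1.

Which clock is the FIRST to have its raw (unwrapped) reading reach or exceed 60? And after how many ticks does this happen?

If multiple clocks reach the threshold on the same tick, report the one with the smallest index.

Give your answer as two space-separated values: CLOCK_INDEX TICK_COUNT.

Answer: 1 18

Derivation:
clock 0: start=15, rate=2.0, needs 60-15 = 45; ticks = ceil(45/2.0) = ceil(22.5000) = 23; reading at tick 23 = 15 + 2.0*23 = 61.0000
clock 1: start=25, rate=2.0, needs 60-25 = 35; ticks = ceil(35/2.0) = ceil(17.5000) = 18; reading at tick 18 = 25 + 2.0*18 = 61.0000
clock 2: start=30, rate=0.8, needs 60-30 = 30; ticks = ceil(30/0.8) = ceil(37.5000) = 38; reading at tick 38 = 30 + 0.8*38 = 60.4000
clock 3: start=23, rate=2.0, needs 60-23 = 37; ticks = ceil(37/2.0) = ceil(18.5000) = 19; reading at tick 19 = 23 + 2.0*19 = 61.0000
Minimum tick count = 18; winners = [1]; smallest index = 1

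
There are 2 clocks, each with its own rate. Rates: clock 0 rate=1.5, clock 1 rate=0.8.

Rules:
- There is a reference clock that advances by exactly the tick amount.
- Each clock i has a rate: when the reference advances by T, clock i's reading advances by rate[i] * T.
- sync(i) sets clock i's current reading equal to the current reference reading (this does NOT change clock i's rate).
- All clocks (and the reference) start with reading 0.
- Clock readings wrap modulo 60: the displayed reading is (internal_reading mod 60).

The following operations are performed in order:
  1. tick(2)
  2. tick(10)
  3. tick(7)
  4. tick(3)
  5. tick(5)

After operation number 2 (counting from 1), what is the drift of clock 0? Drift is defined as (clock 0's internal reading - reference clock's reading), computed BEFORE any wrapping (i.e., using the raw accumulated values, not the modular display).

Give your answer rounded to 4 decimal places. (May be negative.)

After op 1 tick(2): ref=2.0000 raw=[3.0000 1.6000]
After op 2 tick(10): ref=12.0000 raw=[18.0000 9.6000]
Drift of clock 0 after op 2: 18.0000 - 12.0000 = 6.0000

Answer: 6.0000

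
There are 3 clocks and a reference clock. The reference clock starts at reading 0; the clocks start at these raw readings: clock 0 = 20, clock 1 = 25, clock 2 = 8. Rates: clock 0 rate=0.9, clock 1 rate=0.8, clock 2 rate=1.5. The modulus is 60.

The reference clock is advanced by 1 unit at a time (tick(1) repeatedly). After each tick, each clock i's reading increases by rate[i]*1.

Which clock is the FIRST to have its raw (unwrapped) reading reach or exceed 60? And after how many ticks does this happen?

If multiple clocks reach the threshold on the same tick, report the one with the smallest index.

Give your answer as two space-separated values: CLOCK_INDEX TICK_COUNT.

clock 0: start=20, rate=0.9, needs 60-20 = 40; ticks = ceil(40/0.9) = ceil(44.4444) = 45; reading at tick 45 = 20 + 0.9*45 = 60.5000
clock 1: start=25, rate=0.8, needs 60-25 = 35; ticks = ceil(35/0.8) = ceil(43.7500) = 44; reading at tick 44 = 25 + 0.8*44 = 60.2000
clock 2: start=8, rate=1.5, needs 60-8 = 52; ticks = ceil(52/1.5) = ceil(34.6667) = 35; reading at tick 35 = 8 + 1.5*35 = 60.5000
Minimum tick count = 35; winners = [2]; smallest index = 2

Answer: 2 35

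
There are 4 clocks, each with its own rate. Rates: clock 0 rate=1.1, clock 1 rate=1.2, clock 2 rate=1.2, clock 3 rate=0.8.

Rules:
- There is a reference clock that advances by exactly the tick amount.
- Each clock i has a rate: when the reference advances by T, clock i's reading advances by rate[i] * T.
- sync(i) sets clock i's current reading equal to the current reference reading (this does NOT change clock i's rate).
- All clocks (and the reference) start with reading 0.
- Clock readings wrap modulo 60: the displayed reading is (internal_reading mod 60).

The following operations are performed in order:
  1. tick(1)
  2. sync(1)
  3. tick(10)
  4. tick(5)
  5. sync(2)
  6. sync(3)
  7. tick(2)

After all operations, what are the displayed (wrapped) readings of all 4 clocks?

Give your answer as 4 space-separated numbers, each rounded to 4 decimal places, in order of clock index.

After op 1 tick(1): ref=1.0000 raw=[1.1000 1.2000 1.2000 0.8000]
After op 2 sync(1): ref=1.0000 raw=[1.1000 1.0000 1.2000 0.8000]
After op 3 tick(10): ref=11.0000 raw=[12.1000 13.0000 13.2000 8.8000]
After op 4 tick(5): ref=16.0000 raw=[17.6000 19.0000 19.2000 12.8000]
After op 5 sync(2): ref=16.0000 raw=[17.6000 19.0000 16.0000 12.8000]
After op 6 sync(3): ref=16.0000 raw=[17.6000 19.0000 16.0000 16.0000]
After op 7 tick(2): ref=18.0000 raw=[19.8000 21.4000 18.4000 17.6000]
Wrap final raw readings (mod 60): 19.8000 mod 60 = 19.8000; 21.4000 mod 60 = 21.4000; 18.4000 mod 60 = 18.4000; 17.6000 mod 60 = 17.6000

Answer: 19.8000 21.4000 18.4000 17.6000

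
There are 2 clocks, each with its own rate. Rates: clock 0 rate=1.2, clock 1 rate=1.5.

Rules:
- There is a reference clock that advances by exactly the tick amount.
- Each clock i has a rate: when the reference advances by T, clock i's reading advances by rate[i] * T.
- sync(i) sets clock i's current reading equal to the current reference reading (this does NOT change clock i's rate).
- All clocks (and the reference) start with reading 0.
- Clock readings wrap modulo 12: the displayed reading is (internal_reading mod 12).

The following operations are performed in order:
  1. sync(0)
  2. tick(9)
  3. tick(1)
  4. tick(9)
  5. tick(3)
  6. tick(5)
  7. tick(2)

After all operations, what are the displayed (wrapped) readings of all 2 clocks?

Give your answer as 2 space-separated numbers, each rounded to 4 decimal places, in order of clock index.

After op 1 sync(0): ref=0.0000 raw=[0.0000 0.0000]
After op 2 tick(9): ref=9.0000 raw=[10.8000 13.5000]
After op 3 tick(1): ref=10.0000 raw=[12.0000 15.0000]
After op 4 tick(9): ref=19.0000 raw=[22.8000 28.5000]
After op 5 tick(3): ref=22.0000 raw=[26.4000 33.0000]
After op 6 tick(5): ref=27.0000 raw=[32.4000 40.5000]
After op 7 tick(2): ref=29.0000 raw=[34.8000 43.5000]
Wrap final raw readings (mod 12): 34.8000 mod 12 = 10.8000; 43.5000 mod 12 = 7.5000

Answer: 10.8000 7.5000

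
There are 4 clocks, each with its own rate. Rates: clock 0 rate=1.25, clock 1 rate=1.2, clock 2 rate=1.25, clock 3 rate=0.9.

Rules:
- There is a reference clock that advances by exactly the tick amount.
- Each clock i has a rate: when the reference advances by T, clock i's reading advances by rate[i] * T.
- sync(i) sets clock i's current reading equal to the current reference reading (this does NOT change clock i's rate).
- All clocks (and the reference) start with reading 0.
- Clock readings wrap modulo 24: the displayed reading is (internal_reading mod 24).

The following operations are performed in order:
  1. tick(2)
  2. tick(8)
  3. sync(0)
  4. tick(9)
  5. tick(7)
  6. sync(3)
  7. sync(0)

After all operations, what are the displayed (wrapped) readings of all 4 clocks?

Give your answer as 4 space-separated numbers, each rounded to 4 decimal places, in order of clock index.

After op 1 tick(2): ref=2.0000 raw=[2.5000 2.4000 2.5000 1.8000]
After op 2 tick(8): ref=10.0000 raw=[12.5000 12.0000 12.5000 9.0000]
After op 3 sync(0): ref=10.0000 raw=[10.0000 12.0000 12.5000 9.0000]
After op 4 tick(9): ref=19.0000 raw=[21.2500 22.8000 23.7500 17.1000]
After op 5 tick(7): ref=26.0000 raw=[30.0000 31.2000 32.5000 23.4000]
After op 6 sync(3): ref=26.0000 raw=[30.0000 31.2000 32.5000 26.0000]
After op 7 sync(0): ref=26.0000 raw=[26.0000 31.2000 32.5000 26.0000]
Wrap final raw readings (mod 24): 26.0000 mod 24 = 2.0000; 31.2000 mod 24 = 7.2000; 32.5000 mod 24 = 8.5000; 26.0000 mod 24 = 2.0000

Answer: 2.0000 7.2000 8.5000 2.0000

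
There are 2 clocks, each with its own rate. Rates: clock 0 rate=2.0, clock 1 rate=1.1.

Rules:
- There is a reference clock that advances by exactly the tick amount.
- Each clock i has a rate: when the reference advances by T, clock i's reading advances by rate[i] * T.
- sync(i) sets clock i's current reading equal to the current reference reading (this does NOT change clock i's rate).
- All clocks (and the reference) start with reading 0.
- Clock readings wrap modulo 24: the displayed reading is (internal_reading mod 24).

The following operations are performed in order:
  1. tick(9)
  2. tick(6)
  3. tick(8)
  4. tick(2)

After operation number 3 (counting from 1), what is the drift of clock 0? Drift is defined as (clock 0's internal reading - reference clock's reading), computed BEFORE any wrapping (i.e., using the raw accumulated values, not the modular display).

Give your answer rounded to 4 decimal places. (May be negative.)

After op 1 tick(9): ref=9.0000 raw=[18.0000 9.9000]
After op 2 tick(6): ref=15.0000 raw=[30.0000 16.5000]
After op 3 tick(8): ref=23.0000 raw=[46.0000 25.3000]
Drift of clock 0 after op 3: 46.0000 - 23.0000 = 23.0000

Answer: 23.0000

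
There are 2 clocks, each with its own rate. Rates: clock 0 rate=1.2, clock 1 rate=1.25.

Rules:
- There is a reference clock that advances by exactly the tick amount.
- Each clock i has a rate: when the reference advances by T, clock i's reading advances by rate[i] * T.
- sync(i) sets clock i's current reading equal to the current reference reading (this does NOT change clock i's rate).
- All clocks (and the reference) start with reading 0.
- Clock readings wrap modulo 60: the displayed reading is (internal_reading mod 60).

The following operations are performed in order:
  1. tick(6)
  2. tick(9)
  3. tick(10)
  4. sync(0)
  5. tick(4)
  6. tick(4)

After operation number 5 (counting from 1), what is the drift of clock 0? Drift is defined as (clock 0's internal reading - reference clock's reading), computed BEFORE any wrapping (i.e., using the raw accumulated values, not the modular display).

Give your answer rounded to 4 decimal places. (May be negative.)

Answer: 0.8000

Derivation:
After op 1 tick(6): ref=6.0000 raw=[7.2000 7.5000]
After op 2 tick(9): ref=15.0000 raw=[18.0000 18.7500]
After op 3 tick(10): ref=25.0000 raw=[30.0000 31.2500]
After op 4 sync(0): ref=25.0000 raw=[25.0000 31.2500]
After op 5 tick(4): ref=29.0000 raw=[29.8000 36.2500]
Drift of clock 0 after op 5: 29.8000 - 29.0000 = 0.8000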